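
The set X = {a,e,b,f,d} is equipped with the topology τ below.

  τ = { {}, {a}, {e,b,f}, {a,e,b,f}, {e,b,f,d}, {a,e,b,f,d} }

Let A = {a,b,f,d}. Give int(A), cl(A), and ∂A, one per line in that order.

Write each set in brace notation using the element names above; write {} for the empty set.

opens ⊆ A: {}, {a}; union → int = {a}
complement {e}; its interior {}; cl(A) = X∖{} = {a,e,b,f,d}
boundary = {a,e,b,f,d} ∖ {a} = {e,b,f,d}

int(A) = {a}
cl(A)  = {a,e,b,f,d}
∂A     = {e,b,f,d}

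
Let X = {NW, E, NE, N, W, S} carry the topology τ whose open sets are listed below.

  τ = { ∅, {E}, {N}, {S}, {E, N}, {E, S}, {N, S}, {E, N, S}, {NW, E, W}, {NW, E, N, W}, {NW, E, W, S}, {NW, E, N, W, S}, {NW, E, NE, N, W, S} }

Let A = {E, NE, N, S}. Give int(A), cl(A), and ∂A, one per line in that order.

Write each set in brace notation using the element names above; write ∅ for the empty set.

opens ⊆ A: ∅, {S}, {N}, {E}, {N, S}, {E, S}, {E, N}, {E, N, S}; union → int = {E, N, S}
complement {NW, W}; its interior ∅; cl(A) = X∖∅ = {NW, E, NE, N, W, S}
boundary = {NW, E, NE, N, W, S} ∖ {E, N, S} = {NW, NE, W}

int(A) = {E, N, S}
cl(A)  = {NW, E, NE, N, W, S}
∂A     = {NW, NE, W}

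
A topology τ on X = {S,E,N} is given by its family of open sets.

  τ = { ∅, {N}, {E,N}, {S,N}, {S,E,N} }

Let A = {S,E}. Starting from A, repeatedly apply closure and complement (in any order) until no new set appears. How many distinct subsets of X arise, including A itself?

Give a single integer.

complement {N}; its interior {N}; cl(A) = X∖{N} = {S,E}
With k = closure, c = complement:
  1. A     = {S,E}
  2. cA    = {N}
  3. kcA   = {S,E,N}
  4. ckcA  = ∅
k, c of each give nothing new

4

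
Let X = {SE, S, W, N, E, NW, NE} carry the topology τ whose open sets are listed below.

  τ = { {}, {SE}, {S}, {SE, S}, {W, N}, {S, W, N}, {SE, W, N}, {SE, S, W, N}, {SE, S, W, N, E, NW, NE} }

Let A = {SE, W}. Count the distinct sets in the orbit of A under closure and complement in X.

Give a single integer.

complement {S, N, E, NW, NE}; its interior {S}; cl(A) = X∖{S} = {SE, W, N, E, NW, NE}
With k = closure, c = complement:
  1. A     = {SE, W}
  2. kA    = {SE, W, N, E, NW, NE}
  3. cA    = {S, N, E, NW, NE}
  4. ckA   = {S}
  5. kcA   = {S, W, N, E, NW, NE}
  6. kckA  = {S, E, NW, NE}
  7. ckcA  = {SE}
  8. ckckA = {SE, W, N}
  9. kckcA = {SE, E, NW, NE}
  10. ckckcA = {S, W, N}
k, c of each give nothing new

10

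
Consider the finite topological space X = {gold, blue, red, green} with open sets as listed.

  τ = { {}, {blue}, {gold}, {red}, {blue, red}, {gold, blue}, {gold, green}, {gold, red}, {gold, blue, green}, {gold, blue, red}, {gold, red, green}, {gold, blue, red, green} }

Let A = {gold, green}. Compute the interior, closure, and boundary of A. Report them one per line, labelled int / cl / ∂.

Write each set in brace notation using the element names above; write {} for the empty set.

U open, U⊆A: {}, {gold}, {gold, green}. int(A) = ⋃ = {gold, green}
X∖A={blue, red}, int(X∖A)={blue, red}, hence cl(A)={gold, green}
∂A: remove int from cl → {}

int(A) = {gold, green}
cl(A)  = {gold, green}
∂A     = {}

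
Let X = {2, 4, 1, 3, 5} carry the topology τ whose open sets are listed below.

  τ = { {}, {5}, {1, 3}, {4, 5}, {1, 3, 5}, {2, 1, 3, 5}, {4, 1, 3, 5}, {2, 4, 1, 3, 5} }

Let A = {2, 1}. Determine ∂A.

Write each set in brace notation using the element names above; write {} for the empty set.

opens ⊆ A: {}; union → int = {}
complement {4, 3, 5}; its interior {4, 5}; cl(A) = X∖{4, 5} = {2, 1, 3}
boundary = {2, 1, 3} ∖ {} = {2, 1, 3}

{2, 1, 3}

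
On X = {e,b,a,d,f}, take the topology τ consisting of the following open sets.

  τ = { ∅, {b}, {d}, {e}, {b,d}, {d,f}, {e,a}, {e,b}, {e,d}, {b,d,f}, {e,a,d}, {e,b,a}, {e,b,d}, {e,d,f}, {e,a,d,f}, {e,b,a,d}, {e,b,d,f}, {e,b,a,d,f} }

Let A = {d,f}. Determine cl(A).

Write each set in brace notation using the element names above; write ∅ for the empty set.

cl via duality: int({e,b,a}) = {e,b,a}, so X∖{e,b,a} = {d,f}

{d,f}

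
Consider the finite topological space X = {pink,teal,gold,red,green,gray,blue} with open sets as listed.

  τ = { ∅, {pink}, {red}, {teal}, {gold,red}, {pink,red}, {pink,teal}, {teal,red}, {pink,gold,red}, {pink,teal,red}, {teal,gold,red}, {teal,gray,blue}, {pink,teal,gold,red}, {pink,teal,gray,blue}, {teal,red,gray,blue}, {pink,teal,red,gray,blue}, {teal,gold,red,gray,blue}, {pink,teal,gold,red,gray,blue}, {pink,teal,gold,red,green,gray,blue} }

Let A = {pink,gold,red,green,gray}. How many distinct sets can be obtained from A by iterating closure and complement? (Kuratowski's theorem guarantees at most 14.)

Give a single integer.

cl via duality: int({teal,blue}) = {teal}, so X∖{teal} = {pink,gold,red,green,gray,blue}
Write k for closure, c for complement:
  1. A     = {pink,gold,red,green,gray}
  2. kA    = {pink,gold,red,green,gray,blue}
  3. cA    = {teal,blue}
  4. ckA   = {teal}
  5. kcA   = {teal,green,gray,blue}
  6. ckcA  = {pink,gold,red}
  7. kckcA = {pink,gold,red,green}
  8. ckckcA = {teal,gray,blue}
applying k or c yields no new set

8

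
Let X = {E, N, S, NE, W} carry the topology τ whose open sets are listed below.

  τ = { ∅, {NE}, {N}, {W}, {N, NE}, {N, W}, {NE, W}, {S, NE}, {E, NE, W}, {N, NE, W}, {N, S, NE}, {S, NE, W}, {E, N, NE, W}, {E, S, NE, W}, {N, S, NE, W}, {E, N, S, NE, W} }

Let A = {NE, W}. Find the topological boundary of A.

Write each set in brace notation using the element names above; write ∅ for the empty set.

interior: largest open inside A is {NE, W} (from ∅, {NE}, {W}, {NE, W})
cl via duality: int({E, N, S}) = {N}, so X∖{N} = {E, S, NE, W}
cl∖int = {E, S}

{E, S}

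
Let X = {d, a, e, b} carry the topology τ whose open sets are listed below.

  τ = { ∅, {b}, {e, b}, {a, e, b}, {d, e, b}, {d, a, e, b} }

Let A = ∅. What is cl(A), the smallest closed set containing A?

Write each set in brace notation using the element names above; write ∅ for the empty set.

complement {d, a, e, b}; its interior {d, a, e, b}; cl(A) = X∖{d, a, e, b} = ∅

∅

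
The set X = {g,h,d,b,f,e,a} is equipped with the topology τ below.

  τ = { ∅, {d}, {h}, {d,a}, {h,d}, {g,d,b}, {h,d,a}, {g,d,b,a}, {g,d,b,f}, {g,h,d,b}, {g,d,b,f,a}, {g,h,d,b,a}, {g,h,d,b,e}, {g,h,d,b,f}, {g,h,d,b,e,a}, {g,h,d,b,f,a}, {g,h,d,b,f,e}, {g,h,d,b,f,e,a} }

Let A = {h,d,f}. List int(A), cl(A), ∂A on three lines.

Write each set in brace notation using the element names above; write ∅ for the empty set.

int(A) = {h,d}
cl(A)  = {g,h,d,b,f,e,a}
∂A     = {g,b,f,e,a}

open subsets of A: ∅, {h}, {d}, {h,d}; so int(A) = {h,d}
closure: X∖int(X∖A) = X∖∅ = {g,h,d,b,f,e,a}
∂A = {g,h,d,b,f,e,a} minus {h,d} = {g,b,f,e,a}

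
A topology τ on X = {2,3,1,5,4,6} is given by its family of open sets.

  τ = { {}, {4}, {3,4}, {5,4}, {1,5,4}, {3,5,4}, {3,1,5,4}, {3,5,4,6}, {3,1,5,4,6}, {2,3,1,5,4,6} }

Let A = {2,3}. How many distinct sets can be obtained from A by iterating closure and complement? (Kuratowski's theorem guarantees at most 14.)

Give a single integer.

X∖A={1,5,4,6}, int(X∖A)={1,5,4}, hence cl(A)={2,3,6}
Orbit (k=closure, c=complement):
  1. A     = {2,3}
  2. kA    = {2,3,6}
  3. cA    = {1,5,4,6}
  4. ckA   = {1,5,4}
  5. kcA   = {2,3,1,5,4,6}
  6. ckcA  = {}
(closed under both — stop)

6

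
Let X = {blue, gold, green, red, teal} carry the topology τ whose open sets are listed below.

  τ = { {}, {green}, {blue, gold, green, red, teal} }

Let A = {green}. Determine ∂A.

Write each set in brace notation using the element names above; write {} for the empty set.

open subsets of A: {}, {green}; so int(A) = {green}
closure: X∖int(X∖A) = X∖{} = {blue, gold, green, red, teal}
∂A = {blue, gold, green, red, teal} minus {green} = {blue, gold, red, teal}

{blue, gold, red, teal}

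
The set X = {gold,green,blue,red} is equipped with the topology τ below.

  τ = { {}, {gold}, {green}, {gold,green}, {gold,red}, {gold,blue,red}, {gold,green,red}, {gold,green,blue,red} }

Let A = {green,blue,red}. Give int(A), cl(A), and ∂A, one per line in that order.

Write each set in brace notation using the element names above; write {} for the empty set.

int(A) = {green}
cl(A)  = {green,blue,red}
∂A     = {blue,red}

U open, U⊆A: {}, {green}. int(A) = ⋃ = {green}
X∖A={gold}, int(X∖A)={gold}, hence cl(A)={green,blue,red}
∂A: remove int from cl → {blue,red}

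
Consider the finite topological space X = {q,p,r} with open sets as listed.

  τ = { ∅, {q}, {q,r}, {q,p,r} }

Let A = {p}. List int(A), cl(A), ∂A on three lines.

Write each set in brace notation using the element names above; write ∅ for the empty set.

opens ⊆ A: ∅; union → int = ∅
complement {q,r}; its interior {q,r}; cl(A) = X∖{q,r} = {p}
boundary = {p} ∖ ∅ = {p}

int(A) = ∅
cl(A)  = {p}
∂A     = {p}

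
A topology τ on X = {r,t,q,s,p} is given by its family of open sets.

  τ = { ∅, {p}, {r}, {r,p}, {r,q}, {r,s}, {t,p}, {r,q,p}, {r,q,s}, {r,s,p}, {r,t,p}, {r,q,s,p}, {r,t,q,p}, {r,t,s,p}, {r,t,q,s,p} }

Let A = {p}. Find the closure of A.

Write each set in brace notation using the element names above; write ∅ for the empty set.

cl via duality: int({r,t,q,s}) = {r,q,s}, so X∖{r,q,s} = {t,p}

{t,p}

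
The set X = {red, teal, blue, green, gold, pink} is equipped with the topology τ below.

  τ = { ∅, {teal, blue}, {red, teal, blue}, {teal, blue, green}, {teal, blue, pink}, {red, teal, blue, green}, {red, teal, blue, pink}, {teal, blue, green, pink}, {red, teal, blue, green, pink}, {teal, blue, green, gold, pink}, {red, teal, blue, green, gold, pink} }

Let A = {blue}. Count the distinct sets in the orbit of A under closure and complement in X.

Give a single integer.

4

X∖A={red, teal, green, gold, pink}, int(X∖A)=∅, hence cl(A)={red, teal, blue, green, gold, pink}
Orbit (k=closure, c=complement):
  1. A     = {blue}
  2. kA    = {red, teal, blue, green, gold, pink}
  3. cA    = {red, teal, green, gold, pink}
  4. ckA   = ∅
(closed under both — stop)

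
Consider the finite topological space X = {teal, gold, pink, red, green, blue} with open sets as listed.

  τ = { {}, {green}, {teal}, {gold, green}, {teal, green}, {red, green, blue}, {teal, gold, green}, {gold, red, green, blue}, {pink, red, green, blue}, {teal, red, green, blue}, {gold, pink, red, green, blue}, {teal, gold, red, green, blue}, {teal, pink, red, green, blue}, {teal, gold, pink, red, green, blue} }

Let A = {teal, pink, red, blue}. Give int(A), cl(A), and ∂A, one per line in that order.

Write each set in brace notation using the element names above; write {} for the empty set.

int(A) = {teal}
cl(A)  = {teal, pink, red, blue}
∂A     = {pink, red, blue}

interior: largest open inside A is {teal} (from {}, {teal})
cl via duality: int({gold, green}) = {gold, green}, so X∖{gold, green} = {teal, pink, red, blue}
cl∖int = {pink, red, blue}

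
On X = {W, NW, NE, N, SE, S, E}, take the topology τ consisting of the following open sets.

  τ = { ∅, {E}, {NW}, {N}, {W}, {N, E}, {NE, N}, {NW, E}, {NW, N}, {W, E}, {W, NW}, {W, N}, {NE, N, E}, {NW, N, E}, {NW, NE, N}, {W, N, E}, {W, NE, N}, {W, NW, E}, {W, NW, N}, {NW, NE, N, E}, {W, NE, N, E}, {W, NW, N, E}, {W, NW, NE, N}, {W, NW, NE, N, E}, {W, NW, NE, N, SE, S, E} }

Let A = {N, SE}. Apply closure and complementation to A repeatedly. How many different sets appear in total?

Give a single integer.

complement {W, NW, NE, S, E}; its interior {W, NW, E}; cl(A) = X∖{W, NW, E} = {NE, N, SE, S}
With k = closure, c = complement:
  1. A     = {N, SE}
  2. kA    = {NE, N, SE, S}
  3. cA    = {W, NW, NE, S, E}
  4. ckA   = {W, NW, E}
  5. kcA   = {W, NW, NE, SE, S, E}
  6. kckA  = {W, NW, SE, S, E}
  7. ckcA  = {N}
  8. ckckA = {NE, N}
k, c of each give nothing new

8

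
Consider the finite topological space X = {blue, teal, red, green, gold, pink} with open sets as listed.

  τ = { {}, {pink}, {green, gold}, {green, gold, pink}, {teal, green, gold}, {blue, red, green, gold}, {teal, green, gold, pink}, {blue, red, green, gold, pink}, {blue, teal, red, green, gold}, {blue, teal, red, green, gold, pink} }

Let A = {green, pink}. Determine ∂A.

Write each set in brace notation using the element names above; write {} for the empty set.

{blue, teal, red, green, gold}

opens ⊆ A: {}, {pink}; union → int = {pink}
complement {blue, teal, red, gold}; its interior {}; cl(A) = X∖{} = {blue, teal, red, green, gold, pink}
boundary = {blue, teal, red, green, gold, pink} ∖ {pink} = {blue, teal, red, green, gold}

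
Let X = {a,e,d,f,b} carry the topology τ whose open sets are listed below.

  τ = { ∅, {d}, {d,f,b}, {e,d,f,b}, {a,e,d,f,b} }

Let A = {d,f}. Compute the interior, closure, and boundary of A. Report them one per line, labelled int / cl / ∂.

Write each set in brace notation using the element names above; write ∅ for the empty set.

int(A) = {d}
cl(A)  = {a,e,d,f,b}
∂A     = {a,e,f,b}

interior: largest open inside A is {d} (from ∅, {d})
cl via duality: int({a,e,b}) = ∅, so X∖∅ = {a,e,d,f,b}
cl∖int = {a,e,f,b}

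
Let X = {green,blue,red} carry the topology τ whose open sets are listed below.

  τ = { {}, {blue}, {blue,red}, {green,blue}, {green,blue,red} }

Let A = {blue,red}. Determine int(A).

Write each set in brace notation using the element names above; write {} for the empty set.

opens ⊆ A: {}, {blue}, {blue,red}; union → int = {blue,red}

{blue,red}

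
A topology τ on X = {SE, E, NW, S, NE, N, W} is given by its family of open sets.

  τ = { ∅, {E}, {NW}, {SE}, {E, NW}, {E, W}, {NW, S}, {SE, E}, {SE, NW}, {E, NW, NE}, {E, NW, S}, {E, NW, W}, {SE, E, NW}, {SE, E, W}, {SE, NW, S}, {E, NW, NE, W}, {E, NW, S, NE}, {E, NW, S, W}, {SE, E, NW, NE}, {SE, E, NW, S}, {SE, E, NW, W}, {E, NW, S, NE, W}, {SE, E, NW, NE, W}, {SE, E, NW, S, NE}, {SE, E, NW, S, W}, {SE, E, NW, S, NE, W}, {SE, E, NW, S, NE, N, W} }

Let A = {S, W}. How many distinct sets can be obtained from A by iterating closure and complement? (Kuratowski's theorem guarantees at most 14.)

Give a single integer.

complement {SE, E, NW, NE, N}; its interior {SE, E, NW, NE}; cl(A) = X∖{SE, E, NW, NE} = {S, N, W}
With k = closure, c = complement:
  1. A     = {S, W}
  2. kA    = {S, N, W}
  3. cA    = {SE, E, NW, NE, N}
  4. ckA   = {SE, E, NW, NE}
  5. kcA   = {SE, E, NW, S, NE, N, W}
  6. ckcA  = ∅
k, c of each give nothing new

6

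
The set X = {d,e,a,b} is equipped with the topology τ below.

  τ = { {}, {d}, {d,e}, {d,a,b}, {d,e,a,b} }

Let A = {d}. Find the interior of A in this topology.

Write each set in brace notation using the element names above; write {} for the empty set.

opens ⊆ A: {}, {d}; union → int = {d}

{d}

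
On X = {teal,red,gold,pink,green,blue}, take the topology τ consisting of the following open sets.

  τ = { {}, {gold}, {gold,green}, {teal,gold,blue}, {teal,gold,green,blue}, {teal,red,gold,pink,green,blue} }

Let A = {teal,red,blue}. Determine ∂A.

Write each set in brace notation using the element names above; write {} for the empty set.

U open, U⊆A: {}. int(A) = ⋃ = {}
X∖A={gold,pink,green}, int(X∖A)={gold,green}, hence cl(A)={teal,red,pink,blue}
∂A: remove int from cl → {teal,red,pink,blue}

{teal,red,pink,blue}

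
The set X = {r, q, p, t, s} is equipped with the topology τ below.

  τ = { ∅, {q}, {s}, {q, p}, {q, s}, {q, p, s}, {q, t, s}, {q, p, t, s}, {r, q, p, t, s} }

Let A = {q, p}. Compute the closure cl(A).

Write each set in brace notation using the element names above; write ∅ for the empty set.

{r, q, p, t}

cl via duality: int({r, t, s}) = {s}, so X∖{s} = {r, q, p, t}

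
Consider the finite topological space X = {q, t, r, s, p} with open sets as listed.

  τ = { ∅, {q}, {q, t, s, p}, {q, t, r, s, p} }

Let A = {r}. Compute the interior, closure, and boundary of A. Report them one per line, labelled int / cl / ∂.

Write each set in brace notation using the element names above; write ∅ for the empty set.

int(A) = ∅
cl(A)  = {r}
∂A     = {r}

interior: largest open inside A is ∅ (from ∅)
cl via duality: int({q, t, s, p}) = {q, t, s, p}, so X∖{q, t, s, p} = {r}
cl∖int = {r}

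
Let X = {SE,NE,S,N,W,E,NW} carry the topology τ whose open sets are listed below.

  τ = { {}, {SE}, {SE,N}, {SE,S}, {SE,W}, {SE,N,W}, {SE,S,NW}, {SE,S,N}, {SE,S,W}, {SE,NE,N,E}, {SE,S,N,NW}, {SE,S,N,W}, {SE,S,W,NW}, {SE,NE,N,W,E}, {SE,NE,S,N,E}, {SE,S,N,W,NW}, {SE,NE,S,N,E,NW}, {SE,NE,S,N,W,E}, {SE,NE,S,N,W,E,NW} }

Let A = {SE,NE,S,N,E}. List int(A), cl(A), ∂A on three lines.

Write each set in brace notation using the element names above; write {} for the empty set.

int(A) = {SE,NE,S,N,E}
cl(A)  = {SE,NE,S,N,W,E,NW}
∂A     = {W,NW}

opens ⊆ A: {}, {SE}, {SE,S}, {SE,N}, {SE,S,N}, {SE,NE,N,E}, {SE,NE,S,N,E}; union → int = {SE,NE,S,N,E}
complement {W,NW}; its interior {}; cl(A) = X∖{} = {SE,NE,S,N,W,E,NW}
boundary = {SE,NE,S,N,W,E,NW} ∖ {SE,NE,S,N,E} = {W,NW}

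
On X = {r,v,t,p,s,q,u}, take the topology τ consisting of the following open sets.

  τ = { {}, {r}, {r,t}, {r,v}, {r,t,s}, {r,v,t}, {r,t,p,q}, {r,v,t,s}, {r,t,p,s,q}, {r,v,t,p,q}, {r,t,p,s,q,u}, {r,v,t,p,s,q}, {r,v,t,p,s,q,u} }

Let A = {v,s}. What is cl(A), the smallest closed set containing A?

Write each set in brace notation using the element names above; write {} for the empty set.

complement {r,t,p,q,u}; its interior {r,t,p,q}; cl(A) = X∖{r,t,p,q} = {v,s,u}

{v,s,u}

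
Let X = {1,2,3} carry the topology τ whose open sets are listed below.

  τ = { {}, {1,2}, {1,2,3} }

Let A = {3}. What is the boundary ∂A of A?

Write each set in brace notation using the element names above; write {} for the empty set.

U open, U⊆A: {}. int(A) = ⋃ = {}
X∖A={1,2}, int(X∖A)={1,2}, hence cl(A)={3}
∂A: remove int from cl → {3}

{3}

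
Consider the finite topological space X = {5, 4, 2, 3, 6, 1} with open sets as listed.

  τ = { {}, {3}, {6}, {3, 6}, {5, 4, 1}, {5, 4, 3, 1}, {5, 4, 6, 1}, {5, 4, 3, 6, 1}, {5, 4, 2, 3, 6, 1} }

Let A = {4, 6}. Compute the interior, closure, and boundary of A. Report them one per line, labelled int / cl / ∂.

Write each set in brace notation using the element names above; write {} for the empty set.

interior: largest open inside A is {6} (from {}, {6})
cl via duality: int({5, 2, 3, 1}) = {3}, so X∖{3} = {5, 4, 2, 6, 1}
cl∖int = {5, 4, 2, 1}

int(A) = {6}
cl(A)  = {5, 4, 2, 6, 1}
∂A     = {5, 4, 2, 1}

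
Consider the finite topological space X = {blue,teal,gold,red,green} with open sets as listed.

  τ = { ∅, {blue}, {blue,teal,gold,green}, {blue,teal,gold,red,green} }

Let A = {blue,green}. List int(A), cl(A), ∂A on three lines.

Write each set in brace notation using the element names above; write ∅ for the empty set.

interior: largest open inside A is {blue} (from ∅, {blue})
cl via duality: int({teal,gold,red}) = ∅, so X∖∅ = {blue,teal,gold,red,green}
cl∖int = {teal,gold,red,green}

int(A) = {blue}
cl(A)  = {blue,teal,gold,red,green}
∂A     = {teal,gold,red,green}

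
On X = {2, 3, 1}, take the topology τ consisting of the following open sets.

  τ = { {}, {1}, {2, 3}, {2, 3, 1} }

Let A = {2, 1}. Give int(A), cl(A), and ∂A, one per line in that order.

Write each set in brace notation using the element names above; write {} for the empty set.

open subsets of A: {}, {1}; so int(A) = {1}
closure: X∖int(X∖A) = X∖{} = {2, 3, 1}
∂A = {2, 3, 1} minus {1} = {2, 3}

int(A) = {1}
cl(A)  = {2, 3, 1}
∂A     = {2, 3}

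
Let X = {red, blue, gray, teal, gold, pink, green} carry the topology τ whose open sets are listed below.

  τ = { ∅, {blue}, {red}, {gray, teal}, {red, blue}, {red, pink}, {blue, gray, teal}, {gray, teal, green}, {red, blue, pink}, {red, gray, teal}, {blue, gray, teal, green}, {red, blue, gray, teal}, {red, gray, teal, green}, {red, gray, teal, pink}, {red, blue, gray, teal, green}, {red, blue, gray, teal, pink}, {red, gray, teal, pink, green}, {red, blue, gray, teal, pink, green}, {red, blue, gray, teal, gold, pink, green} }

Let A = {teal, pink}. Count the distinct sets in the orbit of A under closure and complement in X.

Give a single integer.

10

complement {red, blue, gray, gold, green}; its interior {red, blue}; cl(A) = X∖{red, blue} = {gray, teal, gold, pink, green}
With k = closure, c = complement:
  1. A     = {teal, pink}
  2. kA    = {gray, teal, gold, pink, green}
  3. cA    = {red, blue, gray, gold, green}
  4. ckA   = {red, blue}
  5. kcA   = {red, blue, gray, teal, gold, pink, green}
  6. kckA  = {red, blue, gold, pink}
  7. ckcA  = ∅
  8. ckckA = {gray, teal, green}
  9. kckckA = {gray, teal, gold, green}
  10. ckckckA = {red, blue, pink}
k, c of each give nothing new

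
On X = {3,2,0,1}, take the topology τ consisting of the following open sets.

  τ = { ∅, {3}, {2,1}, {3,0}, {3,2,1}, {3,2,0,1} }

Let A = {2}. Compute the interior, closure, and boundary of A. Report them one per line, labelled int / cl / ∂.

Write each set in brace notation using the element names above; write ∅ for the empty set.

int(A) = ∅
cl(A)  = {2,1}
∂A     = {2,1}

opens ⊆ A: ∅; union → int = ∅
complement {3,0,1}; its interior {3,0}; cl(A) = X∖{3,0} = {2,1}
boundary = {2,1} ∖ ∅ = {2,1}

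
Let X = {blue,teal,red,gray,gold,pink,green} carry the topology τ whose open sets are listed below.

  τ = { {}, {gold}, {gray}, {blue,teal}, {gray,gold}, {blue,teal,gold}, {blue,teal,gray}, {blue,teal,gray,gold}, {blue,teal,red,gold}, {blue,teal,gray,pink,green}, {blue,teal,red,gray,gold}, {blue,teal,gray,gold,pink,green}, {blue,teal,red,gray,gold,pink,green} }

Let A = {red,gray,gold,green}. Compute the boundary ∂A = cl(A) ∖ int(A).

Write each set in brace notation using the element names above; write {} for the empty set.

{red,pink,green}

interior: largest open inside A is {gray,gold} (from {}, {gold}, {gray}, {gray,gold})
cl via duality: int({blue,teal,pink}) = {blue,teal}, so X∖{blue,teal} = {red,gray,gold,pink,green}
cl∖int = {red,pink,green}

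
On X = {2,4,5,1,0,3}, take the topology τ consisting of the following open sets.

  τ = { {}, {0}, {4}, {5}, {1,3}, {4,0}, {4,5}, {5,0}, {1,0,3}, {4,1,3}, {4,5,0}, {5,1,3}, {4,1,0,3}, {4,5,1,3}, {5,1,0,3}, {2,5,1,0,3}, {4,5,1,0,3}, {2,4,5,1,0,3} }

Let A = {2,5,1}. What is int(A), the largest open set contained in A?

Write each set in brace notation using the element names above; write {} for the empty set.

U open, U⊆A: {}, {5}. int(A) = ⋃ = {5}

{5}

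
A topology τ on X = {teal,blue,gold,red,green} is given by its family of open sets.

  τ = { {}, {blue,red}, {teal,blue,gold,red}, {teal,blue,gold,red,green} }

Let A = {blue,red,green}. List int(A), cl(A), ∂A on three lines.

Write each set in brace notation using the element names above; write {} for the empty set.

int(A) = {blue,red}
cl(A)  = {teal,blue,gold,red,green}
∂A     = {teal,gold,green}

opens ⊆ A: {}, {blue,red}; union → int = {blue,red}
complement {teal,gold}; its interior {}; cl(A) = X∖{} = {teal,blue,gold,red,green}
boundary = {teal,blue,gold,red,green} ∖ {blue,red} = {teal,gold,green}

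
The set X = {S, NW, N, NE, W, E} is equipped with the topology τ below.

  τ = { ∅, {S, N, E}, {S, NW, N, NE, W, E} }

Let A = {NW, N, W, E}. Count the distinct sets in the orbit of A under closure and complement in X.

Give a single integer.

4

complement {S, NE}; its interior ∅; cl(A) = X∖∅ = {S, NW, N, NE, W, E}
With k = closure, c = complement:
  1. A     = {NW, N, W, E}
  2. kA    = {S, NW, N, NE, W, E}
  3. cA    = {S, NE}
  4. ckA   = ∅
k, c of each give nothing new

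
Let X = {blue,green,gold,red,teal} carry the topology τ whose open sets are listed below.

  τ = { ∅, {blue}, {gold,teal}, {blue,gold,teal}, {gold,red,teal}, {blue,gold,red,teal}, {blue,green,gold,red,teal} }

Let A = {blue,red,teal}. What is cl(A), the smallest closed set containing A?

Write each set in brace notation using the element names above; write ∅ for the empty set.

{blue,green,gold,red,teal}

closure: X∖int(X∖A) = X∖∅ = {blue,green,gold,red,teal}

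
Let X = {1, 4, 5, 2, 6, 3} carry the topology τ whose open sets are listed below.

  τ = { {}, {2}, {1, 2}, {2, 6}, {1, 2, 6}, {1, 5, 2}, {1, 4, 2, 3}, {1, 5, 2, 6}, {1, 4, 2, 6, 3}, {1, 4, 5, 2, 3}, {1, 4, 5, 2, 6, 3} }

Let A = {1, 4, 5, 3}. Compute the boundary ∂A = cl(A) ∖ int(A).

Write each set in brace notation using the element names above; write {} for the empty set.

{1, 4, 5, 3}

opens ⊆ A: {}; union → int = {}
complement {2, 6}; its interior {2, 6}; cl(A) = X∖{2, 6} = {1, 4, 5, 3}
boundary = {1, 4, 5, 3} ∖ {} = {1, 4, 5, 3}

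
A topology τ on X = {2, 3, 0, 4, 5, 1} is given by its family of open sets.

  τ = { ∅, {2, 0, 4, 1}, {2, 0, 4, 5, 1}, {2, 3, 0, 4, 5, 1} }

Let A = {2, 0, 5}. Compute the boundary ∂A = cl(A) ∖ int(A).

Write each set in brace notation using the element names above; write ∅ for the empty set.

opens ⊆ A: ∅; union → int = ∅
complement {3, 4, 1}; its interior ∅; cl(A) = X∖∅ = {2, 3, 0, 4, 5, 1}
boundary = {2, 3, 0, 4, 5, 1} ∖ ∅ = {2, 3, 0, 4, 5, 1}

{2, 3, 0, 4, 5, 1}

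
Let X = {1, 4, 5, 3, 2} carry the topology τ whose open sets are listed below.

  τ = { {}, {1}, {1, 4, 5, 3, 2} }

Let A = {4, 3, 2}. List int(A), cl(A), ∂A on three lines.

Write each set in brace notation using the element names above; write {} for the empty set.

int(A) = {}
cl(A)  = {4, 5, 3, 2}
∂A     = {4, 5, 3, 2}

opens ⊆ A: {}; union → int = {}
complement {1, 5}; its interior {1}; cl(A) = X∖{1} = {4, 5, 3, 2}
boundary = {4, 5, 3, 2} ∖ {} = {4, 5, 3, 2}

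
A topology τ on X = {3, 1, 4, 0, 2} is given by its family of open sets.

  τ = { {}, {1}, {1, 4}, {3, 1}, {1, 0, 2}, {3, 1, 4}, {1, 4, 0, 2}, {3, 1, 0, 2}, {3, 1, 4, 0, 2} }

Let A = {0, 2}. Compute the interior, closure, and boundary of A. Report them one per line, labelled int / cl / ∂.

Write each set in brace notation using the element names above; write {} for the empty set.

int(A) = {}
cl(A)  = {0, 2}
∂A     = {0, 2}

interior: largest open inside A is {} (from {})
cl via duality: int({3, 1, 4}) = {3, 1, 4}, so X∖{3, 1, 4} = {0, 2}
cl∖int = {0, 2}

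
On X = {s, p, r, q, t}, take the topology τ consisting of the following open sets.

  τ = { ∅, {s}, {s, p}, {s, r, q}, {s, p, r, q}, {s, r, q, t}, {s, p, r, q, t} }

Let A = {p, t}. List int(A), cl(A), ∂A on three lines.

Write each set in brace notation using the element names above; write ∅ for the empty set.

opens ⊆ A: ∅; union → int = ∅
complement {s, r, q}; its interior {s, r, q}; cl(A) = X∖{s, r, q} = {p, t}
boundary = {p, t} ∖ ∅ = {p, t}

int(A) = ∅
cl(A)  = {p, t}
∂A     = {p, t}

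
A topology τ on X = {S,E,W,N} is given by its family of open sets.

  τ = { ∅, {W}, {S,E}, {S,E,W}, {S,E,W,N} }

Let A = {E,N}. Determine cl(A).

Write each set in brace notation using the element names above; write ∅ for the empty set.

cl via duality: int({S,W}) = {W}, so X∖{W} = {S,E,N}

{S,E,N}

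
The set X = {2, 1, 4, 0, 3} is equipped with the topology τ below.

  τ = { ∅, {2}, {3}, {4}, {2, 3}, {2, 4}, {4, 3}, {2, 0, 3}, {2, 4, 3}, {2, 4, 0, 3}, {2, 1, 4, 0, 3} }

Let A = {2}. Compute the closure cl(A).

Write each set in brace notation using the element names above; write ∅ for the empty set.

{2, 1, 0}

complement {1, 4, 0, 3}; its interior {4, 3}; cl(A) = X∖{4, 3} = {2, 1, 0}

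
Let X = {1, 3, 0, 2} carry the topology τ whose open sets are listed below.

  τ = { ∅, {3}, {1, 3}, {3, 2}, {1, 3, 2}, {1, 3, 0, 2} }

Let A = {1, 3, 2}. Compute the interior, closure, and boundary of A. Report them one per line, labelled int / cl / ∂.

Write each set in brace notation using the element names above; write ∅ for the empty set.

int(A) = {1, 3, 2}
cl(A)  = {1, 3, 0, 2}
∂A     = {0}

U open, U⊆A: ∅, {3}, {3, 2}, {1, 3}, {1, 3, 2}. int(A) = ⋃ = {1, 3, 2}
X∖A={0}, int(X∖A)=∅, hence cl(A)={1, 3, 0, 2}
∂A: remove int from cl → {0}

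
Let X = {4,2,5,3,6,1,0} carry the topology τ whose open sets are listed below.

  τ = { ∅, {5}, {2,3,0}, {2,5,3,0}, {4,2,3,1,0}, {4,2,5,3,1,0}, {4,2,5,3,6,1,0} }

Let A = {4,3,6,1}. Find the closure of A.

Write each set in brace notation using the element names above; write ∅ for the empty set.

{4,2,3,6,1,0}

complement {2,5,0}; its interior {5}; cl(A) = X∖{5} = {4,2,3,6,1,0}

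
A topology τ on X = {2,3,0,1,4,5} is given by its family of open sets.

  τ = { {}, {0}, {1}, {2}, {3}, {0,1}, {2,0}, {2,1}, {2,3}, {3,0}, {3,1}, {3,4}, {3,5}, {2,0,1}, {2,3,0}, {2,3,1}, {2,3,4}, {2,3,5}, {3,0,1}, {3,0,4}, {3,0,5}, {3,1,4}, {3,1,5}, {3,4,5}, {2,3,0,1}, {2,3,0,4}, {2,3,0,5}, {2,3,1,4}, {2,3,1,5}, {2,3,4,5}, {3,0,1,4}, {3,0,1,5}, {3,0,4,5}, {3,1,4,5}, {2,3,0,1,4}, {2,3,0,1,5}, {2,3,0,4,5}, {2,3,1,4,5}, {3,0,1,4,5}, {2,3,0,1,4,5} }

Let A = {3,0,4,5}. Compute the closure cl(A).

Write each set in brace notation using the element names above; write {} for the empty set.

{3,0,4,5}

complement {2,1}; its interior {2,1}; cl(A) = X∖{2,1} = {3,0,4,5}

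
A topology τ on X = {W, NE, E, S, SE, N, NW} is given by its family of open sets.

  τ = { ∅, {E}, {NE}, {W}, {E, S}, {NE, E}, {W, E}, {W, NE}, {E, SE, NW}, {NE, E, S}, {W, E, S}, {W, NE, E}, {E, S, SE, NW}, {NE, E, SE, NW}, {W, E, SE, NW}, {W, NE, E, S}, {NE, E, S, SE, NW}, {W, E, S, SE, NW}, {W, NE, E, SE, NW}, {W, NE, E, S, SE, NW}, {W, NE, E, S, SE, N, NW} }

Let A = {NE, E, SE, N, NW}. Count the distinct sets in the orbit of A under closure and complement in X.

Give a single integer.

8

cl via duality: int({W, S}) = {W}, so X∖{W} = {NE, E, S, SE, N, NW}
Write k for closure, c for complement:
  1. A     = {NE, E, SE, N, NW}
  2. kA    = {NE, E, S, SE, N, NW}
  3. cA    = {W, S}
  4. ckA   = {W}
  5. kcA   = {W, S, N}
  6. kckA  = {W, N}
  7. ckcA  = {NE, E, SE, NW}
  8. ckckA = {NE, E, S, SE, NW}
applying k or c yields no new set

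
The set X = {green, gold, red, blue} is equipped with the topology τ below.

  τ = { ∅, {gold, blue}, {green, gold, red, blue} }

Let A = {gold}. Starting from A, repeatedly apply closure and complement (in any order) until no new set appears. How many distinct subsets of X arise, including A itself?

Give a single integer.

cl via duality: int({green, red, blue}) = ∅, so X∖∅ = {green, gold, red, blue}
Write k for closure, c for complement:
  1. A     = {gold}
  2. kA    = {green, gold, red, blue}
  3. cA    = {green, red, blue}
  4. ckA   = ∅
applying k or c yields no new set

4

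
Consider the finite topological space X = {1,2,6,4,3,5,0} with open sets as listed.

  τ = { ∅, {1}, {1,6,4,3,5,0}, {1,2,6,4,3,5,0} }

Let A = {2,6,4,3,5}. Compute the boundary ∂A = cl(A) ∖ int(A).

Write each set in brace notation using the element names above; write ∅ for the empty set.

interior: largest open inside A is ∅ (from ∅)
cl via duality: int({1,0}) = {1}, so X∖{1} = {2,6,4,3,5,0}
cl∖int = {2,6,4,3,5,0}

{2,6,4,3,5,0}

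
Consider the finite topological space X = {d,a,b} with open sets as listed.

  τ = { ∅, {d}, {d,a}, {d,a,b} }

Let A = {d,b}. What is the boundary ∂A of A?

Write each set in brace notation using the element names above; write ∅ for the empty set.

U open, U⊆A: ∅, {d}. int(A) = ⋃ = {d}
X∖A={a}, int(X∖A)=∅, hence cl(A)={d,a,b}
∂A: remove int from cl → {a,b}

{a,b}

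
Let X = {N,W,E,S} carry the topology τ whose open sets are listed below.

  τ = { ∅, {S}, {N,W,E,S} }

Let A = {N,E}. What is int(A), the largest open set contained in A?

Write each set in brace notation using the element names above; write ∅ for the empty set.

∅

open subsets of A: ∅; so int(A) = ∅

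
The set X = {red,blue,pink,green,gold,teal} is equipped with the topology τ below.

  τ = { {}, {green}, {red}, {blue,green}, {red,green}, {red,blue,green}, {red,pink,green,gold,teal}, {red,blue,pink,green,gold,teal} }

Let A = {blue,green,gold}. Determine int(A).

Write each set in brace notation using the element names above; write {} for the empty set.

open subsets of A: {}, {green}, {blue,green}; so int(A) = {blue,green}

{blue,green}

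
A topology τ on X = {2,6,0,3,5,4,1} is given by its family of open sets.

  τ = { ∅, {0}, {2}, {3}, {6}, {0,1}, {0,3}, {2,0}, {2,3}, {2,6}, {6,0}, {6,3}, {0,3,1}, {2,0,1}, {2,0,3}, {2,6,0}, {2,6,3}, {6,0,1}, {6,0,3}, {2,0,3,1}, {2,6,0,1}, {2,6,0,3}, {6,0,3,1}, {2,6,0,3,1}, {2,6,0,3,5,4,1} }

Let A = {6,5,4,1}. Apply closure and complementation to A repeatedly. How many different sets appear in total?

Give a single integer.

6

cl via duality: int({2,0,3}) = {2,0,3}, so X∖{2,0,3} = {6,5,4,1}
Write k for closure, c for complement:
  1. A     = {6,5,4,1}
  2. cA    = {2,0,3}
  3. kcA   = {2,0,3,5,4,1}
  4. ckcA  = {6}
  5. kckcA = {6,5,4}
  6. ckckcA = {2,0,3,1}
applying k or c yields no new set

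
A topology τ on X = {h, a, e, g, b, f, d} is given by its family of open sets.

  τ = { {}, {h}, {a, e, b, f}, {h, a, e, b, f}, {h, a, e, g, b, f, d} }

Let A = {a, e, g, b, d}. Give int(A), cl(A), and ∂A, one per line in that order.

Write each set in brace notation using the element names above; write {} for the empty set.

interior: largest open inside A is {} (from {})
cl via duality: int({h, f}) = {h}, so X∖{h} = {a, e, g, b, f, d}
cl∖int = {a, e, g, b, f, d}

int(A) = {}
cl(A)  = {a, e, g, b, f, d}
∂A     = {a, e, g, b, f, d}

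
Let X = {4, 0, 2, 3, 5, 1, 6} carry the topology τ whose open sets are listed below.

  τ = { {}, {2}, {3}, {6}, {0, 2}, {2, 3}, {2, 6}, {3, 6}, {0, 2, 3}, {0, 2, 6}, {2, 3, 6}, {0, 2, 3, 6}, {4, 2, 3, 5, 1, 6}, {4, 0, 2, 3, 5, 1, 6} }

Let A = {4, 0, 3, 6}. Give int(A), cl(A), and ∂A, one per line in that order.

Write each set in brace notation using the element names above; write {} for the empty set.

int(A) = {3, 6}
cl(A)  = {4, 0, 3, 5, 1, 6}
∂A     = {4, 0, 5, 1}

interior: largest open inside A is {3, 6} (from {}, {3}, {6}, {3, 6})
cl via duality: int({2, 5, 1}) = {2}, so X∖{2} = {4, 0, 3, 5, 1, 6}
cl∖int = {4, 0, 5, 1}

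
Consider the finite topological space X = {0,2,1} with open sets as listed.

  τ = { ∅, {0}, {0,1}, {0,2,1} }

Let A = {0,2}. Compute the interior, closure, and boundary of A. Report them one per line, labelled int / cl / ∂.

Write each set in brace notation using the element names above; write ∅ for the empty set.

int(A) = {0}
cl(A)  = {0,2,1}
∂A     = {2,1}

open subsets of A: ∅, {0}; so int(A) = {0}
closure: X∖int(X∖A) = X∖∅ = {0,2,1}
∂A = {0,2,1} minus {0} = {2,1}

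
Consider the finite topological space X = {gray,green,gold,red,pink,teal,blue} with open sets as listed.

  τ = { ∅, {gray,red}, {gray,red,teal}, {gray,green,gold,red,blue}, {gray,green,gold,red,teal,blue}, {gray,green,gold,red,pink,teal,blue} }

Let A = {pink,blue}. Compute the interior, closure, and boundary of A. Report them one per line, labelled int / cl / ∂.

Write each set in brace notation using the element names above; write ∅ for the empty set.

int(A) = ∅
cl(A)  = {green,gold,pink,blue}
∂A     = {green,gold,pink,blue}

interior: largest open inside A is ∅ (from ∅)
cl via duality: int({gray,green,gold,red,teal}) = {gray,red,teal}, so X∖{gray,red,teal} = {green,gold,pink,blue}
cl∖int = {green,gold,pink,blue}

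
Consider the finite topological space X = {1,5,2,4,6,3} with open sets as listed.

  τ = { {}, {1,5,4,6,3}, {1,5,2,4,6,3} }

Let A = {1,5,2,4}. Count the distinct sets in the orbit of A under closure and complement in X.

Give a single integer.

4

closure: X∖int(X∖A) = X∖{} = {1,5,2,4,6,3}
Let k=closure and c=complement:
  1. A     = {1,5,2,4}
  2. kA    = {1,5,2,4,6,3}
  3. cA    = {6,3}
  4. ckA   = {}
— saturated at 4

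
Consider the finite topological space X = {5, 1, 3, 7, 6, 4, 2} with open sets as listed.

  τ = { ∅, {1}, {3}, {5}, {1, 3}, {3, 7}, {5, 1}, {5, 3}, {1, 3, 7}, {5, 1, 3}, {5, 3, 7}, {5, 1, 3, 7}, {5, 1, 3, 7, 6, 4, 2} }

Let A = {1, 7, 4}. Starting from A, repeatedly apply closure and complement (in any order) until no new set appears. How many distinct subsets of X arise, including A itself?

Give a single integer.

cl via duality: int({5, 3, 6, 2}) = {5, 3}, so X∖{5, 3} = {1, 7, 6, 4, 2}
Write k for closure, c for complement:
  1. A     = {1, 7, 4}
  2. kA    = {1, 7, 6, 4, 2}
  3. cA    = {5, 3, 6, 2}
  4. ckA   = {5, 3}
  5. kcA   = {5, 3, 7, 6, 4, 2}
  6. ckcA  = {1}
  7. kckcA = {1, 6, 4, 2}
  8. ckckcA = {5, 3, 7}
applying k or c yields no new set

8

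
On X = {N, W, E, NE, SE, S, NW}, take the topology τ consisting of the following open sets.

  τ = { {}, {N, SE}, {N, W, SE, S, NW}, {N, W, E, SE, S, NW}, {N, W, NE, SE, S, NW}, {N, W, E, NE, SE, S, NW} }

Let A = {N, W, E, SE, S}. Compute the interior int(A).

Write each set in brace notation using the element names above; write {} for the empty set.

{N, SE}

open subsets of A: {}, {N, SE}; so int(A) = {N, SE}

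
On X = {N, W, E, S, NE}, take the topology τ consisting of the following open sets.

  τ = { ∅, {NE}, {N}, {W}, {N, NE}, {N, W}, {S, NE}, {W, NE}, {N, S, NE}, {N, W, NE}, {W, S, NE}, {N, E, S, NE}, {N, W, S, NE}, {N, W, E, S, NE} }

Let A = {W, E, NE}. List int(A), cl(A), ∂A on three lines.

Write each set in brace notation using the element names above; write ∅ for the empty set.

int(A) = {W, NE}
cl(A)  = {W, E, S, NE}
∂A     = {E, S}

interior: largest open inside A is {W, NE} (from ∅, {W}, {NE}, {W, NE})
cl via duality: int({N, S}) = {N}, so X∖{N} = {W, E, S, NE}
cl∖int = {E, S}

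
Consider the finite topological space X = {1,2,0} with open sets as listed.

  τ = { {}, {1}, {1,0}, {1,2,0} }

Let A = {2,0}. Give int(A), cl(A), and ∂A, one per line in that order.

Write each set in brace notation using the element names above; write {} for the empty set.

int(A) = {}
cl(A)  = {2,0}
∂A     = {2,0}

U open, U⊆A: {}. int(A) = ⋃ = {}
X∖A={1}, int(X∖A)={1}, hence cl(A)={2,0}
∂A: remove int from cl → {2,0}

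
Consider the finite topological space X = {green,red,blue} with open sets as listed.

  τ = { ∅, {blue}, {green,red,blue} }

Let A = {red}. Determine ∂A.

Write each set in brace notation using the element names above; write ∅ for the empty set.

{green,red}

opens ⊆ A: ∅; union → int = ∅
complement {green,blue}; its interior {blue}; cl(A) = X∖{blue} = {green,red}
boundary = {green,red} ∖ ∅ = {green,red}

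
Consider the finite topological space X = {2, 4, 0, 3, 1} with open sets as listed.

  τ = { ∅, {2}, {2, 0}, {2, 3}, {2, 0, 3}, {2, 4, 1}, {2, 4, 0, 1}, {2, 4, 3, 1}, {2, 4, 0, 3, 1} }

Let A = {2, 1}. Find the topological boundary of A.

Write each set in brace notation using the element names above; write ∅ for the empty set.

opens ⊆ A: ∅, {2}; union → int = {2}
complement {4, 0, 3}; its interior ∅; cl(A) = X∖∅ = {2, 4, 0, 3, 1}
boundary = {2, 4, 0, 3, 1} ∖ {2} = {4, 0, 3, 1}

{4, 0, 3, 1}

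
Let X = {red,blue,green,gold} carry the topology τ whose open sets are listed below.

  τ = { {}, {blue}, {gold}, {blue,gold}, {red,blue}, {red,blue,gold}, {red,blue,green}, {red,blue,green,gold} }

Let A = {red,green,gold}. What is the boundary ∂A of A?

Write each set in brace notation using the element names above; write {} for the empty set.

{red,green}

U open, U⊆A: {}, {gold}. int(A) = ⋃ = {gold}
X∖A={blue}, int(X∖A)={blue}, hence cl(A)={red,green,gold}
∂A: remove int from cl → {red,green}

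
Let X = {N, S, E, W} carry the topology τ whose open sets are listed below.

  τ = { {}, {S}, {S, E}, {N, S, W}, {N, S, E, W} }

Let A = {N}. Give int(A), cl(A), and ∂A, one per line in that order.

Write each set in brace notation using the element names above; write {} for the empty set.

interior: largest open inside A is {} (from {})
cl via duality: int({S, E, W}) = {S, E}, so X∖{S, E} = {N, W}
cl∖int = {N, W}

int(A) = {}
cl(A)  = {N, W}
∂A     = {N, W}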